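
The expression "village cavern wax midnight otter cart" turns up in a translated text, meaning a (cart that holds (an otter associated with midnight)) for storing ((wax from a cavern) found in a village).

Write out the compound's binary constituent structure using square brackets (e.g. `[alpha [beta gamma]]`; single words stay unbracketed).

At the top level: head "cart" (specifically "midnight otter cart"); modifier "village cavern wax".
Within "village cavern wax", the head is "wax" (specifically "cavern wax") and the modifier is "village".
Within "cavern wax", the head is "wax" and the modifier is "cavern".
Within "midnight otter cart", the head is "cart" and the modifier is "midnight otter".
Within "midnight otter", the head is "otter" and the modifier is "midnight".
Assembled: [[village [cavern wax]] [[midnight otter] cart]].

[[village [cavern wax]] [[midnight otter] cart]]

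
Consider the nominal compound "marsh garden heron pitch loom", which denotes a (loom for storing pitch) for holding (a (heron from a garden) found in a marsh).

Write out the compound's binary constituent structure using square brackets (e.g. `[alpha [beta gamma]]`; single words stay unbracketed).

At the top level: head "loom" (specifically "pitch loom"); modifier "marsh garden heron".
Inside "marsh garden heron": head "heron" (specifically "garden heron"), modifier "marsh".
Inside "garden heron": head "heron", modifier "garden".
Inside "pitch loom": head "loom", modifier "pitch".
So the structure is [[marsh [garden heron]] [pitch loom]].

[[marsh [garden heron]] [pitch loom]]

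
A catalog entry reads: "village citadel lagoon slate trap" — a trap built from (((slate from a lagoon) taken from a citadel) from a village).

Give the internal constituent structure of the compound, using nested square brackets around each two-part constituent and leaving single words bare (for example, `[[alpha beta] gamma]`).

At the top level: head "trap"; modifier "village citadel lagoon slate".
Inside "village citadel lagoon slate": head "slate" (specifically "citadel lagoon slate"), modifier "village".
Inside "citadel lagoon slate": head "slate" (specifically "lagoon slate"), modifier "citadel".
Inside "lagoon slate": head "slate", modifier "lagoon".
Assembled: [[village [citadel [lagoon slate]]] trap].

[[village [citadel [lagoon slate]]] trap]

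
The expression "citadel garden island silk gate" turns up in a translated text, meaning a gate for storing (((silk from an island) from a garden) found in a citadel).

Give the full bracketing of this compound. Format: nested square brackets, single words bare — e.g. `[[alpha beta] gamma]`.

At the top level: head "gate"; modifier "citadel garden island silk".
Inside "citadel garden island silk": head "silk" (specifically "garden island silk"), modifier "citadel".
Inside "garden island silk": head "silk" (specifically "island silk"), modifier "garden".
Inside "island silk": head "silk", modifier "island".
Assembled: [[citadel [garden [island silk]]] gate].

[[citadel [garden [island silk]]] gate]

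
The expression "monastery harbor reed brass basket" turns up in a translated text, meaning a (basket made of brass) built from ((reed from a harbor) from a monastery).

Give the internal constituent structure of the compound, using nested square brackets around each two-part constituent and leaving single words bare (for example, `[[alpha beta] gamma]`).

Overall it is a kind of basket (specifically "brass basket"); the modifier is "monastery harbor reed".
"monastery harbor reed" → head "reed" (specifically "harbor reed"), modifier "monastery".
"harbor reed" → head "reed", modifier "harbor".
"brass basket" → head "basket", modifier "brass".
Assembled: [[monastery [harbor reed]] [brass basket]].

[[monastery [harbor reed]] [brass basket]]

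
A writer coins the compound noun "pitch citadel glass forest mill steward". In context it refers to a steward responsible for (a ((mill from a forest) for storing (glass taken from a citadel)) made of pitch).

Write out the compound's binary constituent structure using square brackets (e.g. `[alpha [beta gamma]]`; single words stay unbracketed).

[[pitch [[citadel glass] [forest mill]]] steward]

Overall it is a kind of steward; the modifier is "pitch citadel glass forest mill".
Within "pitch citadel glass forest mill", the head is "mill" (specifically "citadel glass forest mill") and the modifier is "pitch".
Within "citadel glass forest mill", the head is "mill" (specifically "forest mill") and the modifier is "citadel glass".
Within "citadel glass", the head is "glass" and the modifier is "citadel".
Within "forest mill", the head is "mill" and the modifier is "forest".
Putting it together: [[pitch [[citadel glass] [forest mill]]] steward].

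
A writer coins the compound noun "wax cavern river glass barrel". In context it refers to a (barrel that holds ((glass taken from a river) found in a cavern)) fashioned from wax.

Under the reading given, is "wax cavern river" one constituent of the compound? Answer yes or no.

no

The top-level split is [wax] [cavern river glass barrel]; the full structure is [wax [[cavern [river glass]] barrel]].
"wax cavern river" straddles a constituent boundary, so it is not a single unit.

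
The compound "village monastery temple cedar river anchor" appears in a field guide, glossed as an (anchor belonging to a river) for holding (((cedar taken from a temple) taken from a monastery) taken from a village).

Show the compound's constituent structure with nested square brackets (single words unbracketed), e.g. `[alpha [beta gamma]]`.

[[village [monastery [temple cedar]]] [river anchor]]

Whole compound: head "anchor" (specifically "river anchor"), modifier "village monastery temple cedar".
Inside "village monastery temple cedar": head "cedar" (specifically "monastery temple cedar"), modifier "village".
Inside "monastery temple cedar": head "cedar" (specifically "temple cedar"), modifier "monastery".
Inside "temple cedar": head "cedar", modifier "temple".
Inside "river anchor": head "anchor", modifier "river".
Putting it together: [[village [monastery [temple cedar]]] [river anchor]].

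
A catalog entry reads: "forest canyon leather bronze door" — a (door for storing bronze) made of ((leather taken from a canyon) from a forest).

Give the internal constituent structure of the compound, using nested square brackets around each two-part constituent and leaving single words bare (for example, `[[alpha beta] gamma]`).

[[forest [canyon leather]] [bronze door]]

The outermost head in the paraphrase is "door" (specifically "bronze door"), modified by "forest canyon leather".
Inside "forest canyon leather": head "leather" (specifically "canyon leather"), modifier "forest".
Inside "canyon leather": head "leather", modifier "canyon".
Inside "bronze door": head "door", modifier "bronze".
Assembled: [[forest [canyon leather]] [bronze door]].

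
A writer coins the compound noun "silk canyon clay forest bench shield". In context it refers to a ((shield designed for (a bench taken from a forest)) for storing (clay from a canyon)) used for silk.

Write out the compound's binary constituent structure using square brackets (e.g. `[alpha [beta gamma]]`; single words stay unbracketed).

At the top level: head "shield" (specifically "canyon clay forest bench shield"); modifier "silk".
Within "canyon clay forest bench shield", the head is "shield" (specifically "forest bench shield") and the modifier is "canyon clay".
Within "canyon clay", the head is "clay" and the modifier is "canyon".
Within "forest bench shield", the head is "shield" and the modifier is "forest bench".
Within "forest bench", the head is "bench" and the modifier is "forest".
So the structure is [silk [[canyon clay] [[forest bench] shield]]].

[silk [[canyon clay] [[forest bench] shield]]]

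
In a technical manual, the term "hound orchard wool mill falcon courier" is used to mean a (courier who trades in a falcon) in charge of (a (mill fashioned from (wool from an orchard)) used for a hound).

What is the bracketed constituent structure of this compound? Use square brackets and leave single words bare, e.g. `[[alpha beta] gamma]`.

Whole compound: head "courier" (specifically "falcon courier"), modifier "hound orchard wool mill".
"hound orchard wool mill" → head "mill" (specifically "orchard wool mill"), modifier "hound".
"orchard wool mill" → head "mill", modifier "orchard wool".
"orchard wool" → head "wool", modifier "orchard".
"falcon courier" → head "courier", modifier "falcon".
So the structure is [[hound [[orchard wool] mill]] [falcon courier]].

[[hound [[orchard wool] mill]] [falcon courier]]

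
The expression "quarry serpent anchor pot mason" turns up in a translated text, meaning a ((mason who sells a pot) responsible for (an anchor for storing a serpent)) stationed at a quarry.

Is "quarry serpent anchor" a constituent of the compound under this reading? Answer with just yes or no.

The top-level split is [quarry] [serpent anchor pot mason]; the full structure is [quarry [[serpent anchor] [pot mason]]].
"quarry serpent anchor" straddles a constituent boundary, so it is not a single unit.

no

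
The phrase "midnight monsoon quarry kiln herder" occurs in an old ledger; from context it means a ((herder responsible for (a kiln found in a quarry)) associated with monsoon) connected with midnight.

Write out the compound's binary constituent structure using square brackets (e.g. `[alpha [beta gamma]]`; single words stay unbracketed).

[midnight [monsoon [[quarry kiln] herder]]]

Whole compound: head "herder" (specifically "monsoon quarry kiln herder"), modifier "midnight".
"monsoon quarry kiln herder" → head "herder" (specifically "quarry kiln herder"), modifier "monsoon".
"quarry kiln herder" → head "herder", modifier "quarry kiln".
"quarry kiln" → head "kiln", modifier "quarry".
Assembled: [midnight [monsoon [[quarry kiln] herder]]].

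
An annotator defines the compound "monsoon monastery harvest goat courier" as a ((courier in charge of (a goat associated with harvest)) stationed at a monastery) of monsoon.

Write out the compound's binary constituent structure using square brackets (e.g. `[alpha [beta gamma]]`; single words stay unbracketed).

At the top level: head "courier" (specifically "monastery harvest goat courier"); modifier "monsoon".
Within "monastery harvest goat courier", the head is "courier" (specifically "harvest goat courier") and the modifier is "monastery".
Within "harvest goat courier", the head is "courier" and the modifier is "harvest goat".
Within "harvest goat", the head is "goat" and the modifier is "harvest".
Assembled: [monsoon [monastery [[harvest goat] courier]]].

[monsoon [monastery [[harvest goat] courier]]]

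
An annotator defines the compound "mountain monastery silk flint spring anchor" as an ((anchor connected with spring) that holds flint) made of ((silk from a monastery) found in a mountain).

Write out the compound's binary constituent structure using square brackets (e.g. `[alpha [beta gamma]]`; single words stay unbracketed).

Whole compound: head "anchor" (specifically "flint spring anchor"), modifier "mountain monastery silk".
Inside "mountain monastery silk": head "silk" (specifically "monastery silk"), modifier "mountain".
Inside "monastery silk": head "silk", modifier "monastery".
Inside "flint spring anchor": head "anchor" (specifically "spring anchor"), modifier "flint".
Inside "spring anchor": head "anchor", modifier "spring".
So the structure is [[mountain [monastery silk]] [flint [spring anchor]]].

[[mountain [monastery silk]] [flint [spring anchor]]]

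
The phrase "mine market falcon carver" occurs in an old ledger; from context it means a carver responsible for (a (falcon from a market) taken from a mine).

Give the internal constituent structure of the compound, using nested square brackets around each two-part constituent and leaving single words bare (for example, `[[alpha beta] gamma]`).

Whole compound: head "carver", modifier "mine market falcon".
Inside "mine market falcon": head "falcon" (specifically "market falcon"), modifier "mine".
Inside "market falcon": head "falcon", modifier "market".
Putting it together: [[mine [market falcon]] carver].

[[mine [market falcon]] carver]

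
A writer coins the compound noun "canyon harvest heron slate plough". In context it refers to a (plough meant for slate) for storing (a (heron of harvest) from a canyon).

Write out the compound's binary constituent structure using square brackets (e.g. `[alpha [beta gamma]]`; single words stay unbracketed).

[[canyon [harvest heron]] [slate plough]]

Whole compound: head "plough" (specifically "slate plough"), modifier "canyon harvest heron".
"canyon harvest heron" → head "heron" (specifically "harvest heron"), modifier "canyon".
"harvest heron" → head "heron", modifier "harvest".
"slate plough" → head "plough", modifier "slate".
So the structure is [[canyon [harvest heron]] [slate plough]].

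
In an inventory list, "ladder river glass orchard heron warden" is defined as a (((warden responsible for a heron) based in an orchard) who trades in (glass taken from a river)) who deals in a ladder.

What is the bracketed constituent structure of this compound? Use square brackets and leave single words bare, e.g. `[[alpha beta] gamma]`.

[ladder [[river glass] [orchard [heron warden]]]]

Whole compound: head "warden" (specifically "river glass orchard heron warden"), modifier "ladder".
"river glass orchard heron warden" → head "warden" (specifically "orchard heron warden"), modifier "river glass".
"river glass" → head "glass", modifier "river".
"orchard heron warden" → head "warden" (specifically "heron warden"), modifier "orchard".
"heron warden" → head "warden", modifier "heron".
Assembled: [ladder [[river glass] [orchard [heron warden]]]].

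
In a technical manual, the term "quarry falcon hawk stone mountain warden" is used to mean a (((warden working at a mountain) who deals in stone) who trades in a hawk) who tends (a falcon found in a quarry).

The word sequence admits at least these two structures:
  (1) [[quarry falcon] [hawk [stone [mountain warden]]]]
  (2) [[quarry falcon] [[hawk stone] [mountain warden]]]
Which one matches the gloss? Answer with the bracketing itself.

The paraphrase's head is the "warden" part ("hawk stone mountain warden"); its modifier is "quarry falcon".
That top-level split, carried through the inner groups, gives [[quarry falcon] [hawk [stone [mountain warden]]]].

[[quarry falcon] [hawk [stone [mountain warden]]]]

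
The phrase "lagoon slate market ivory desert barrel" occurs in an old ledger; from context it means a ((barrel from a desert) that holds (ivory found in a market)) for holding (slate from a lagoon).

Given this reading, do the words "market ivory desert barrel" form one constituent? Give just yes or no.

The paraphrase groups the words so that "market ivory desert barrel" is one unit: it corresponds to a single parenthesized sub-phrase.
The full structure is [[lagoon slate] [[market ivory] [desert barrel]]], in which [market ivory desert barrel] is a constituent.

yes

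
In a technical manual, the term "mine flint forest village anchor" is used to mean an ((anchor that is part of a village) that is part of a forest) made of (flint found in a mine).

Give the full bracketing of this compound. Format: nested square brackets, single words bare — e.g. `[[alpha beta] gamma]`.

[[mine flint] [forest [village anchor]]]

Overall it is a kind of anchor (specifically "forest village anchor"); the modifier is "mine flint".
Inside "mine flint": head "flint", modifier "mine".
Inside "forest village anchor": head "anchor" (specifically "village anchor"), modifier "forest".
Inside "village anchor": head "anchor", modifier "village".
Assembled: [[mine flint] [forest [village anchor]]].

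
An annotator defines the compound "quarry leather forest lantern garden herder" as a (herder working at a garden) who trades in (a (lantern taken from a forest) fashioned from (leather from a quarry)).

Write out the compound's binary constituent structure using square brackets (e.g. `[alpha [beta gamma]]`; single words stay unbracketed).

[[[quarry leather] [forest lantern]] [garden herder]]

Whole compound: head "herder" (specifically "garden herder"), modifier "quarry leather forest lantern".
Inside "quarry leather forest lantern": head "lantern" (specifically "forest lantern"), modifier "quarry leather".
Inside "quarry leather": head "leather", modifier "quarry".
Inside "forest lantern": head "lantern", modifier "forest".
Inside "garden herder": head "herder", modifier "garden".
So the structure is [[[quarry leather] [forest lantern]] [garden herder]].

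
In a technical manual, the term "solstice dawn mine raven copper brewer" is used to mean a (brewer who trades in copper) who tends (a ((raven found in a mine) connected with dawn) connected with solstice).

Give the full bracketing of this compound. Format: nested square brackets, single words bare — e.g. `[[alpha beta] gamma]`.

[[solstice [dawn [mine raven]]] [copper brewer]]

At the top level: head "brewer" (specifically "copper brewer"); modifier "solstice dawn mine raven".
Inside "solstice dawn mine raven": head "raven" (specifically "dawn mine raven"), modifier "solstice".
Inside "dawn mine raven": head "raven" (specifically "mine raven"), modifier "dawn".
Inside "mine raven": head "raven", modifier "mine".
Inside "copper brewer": head "brewer", modifier "copper".
So the structure is [[solstice [dawn [mine raven]]] [copper brewer]].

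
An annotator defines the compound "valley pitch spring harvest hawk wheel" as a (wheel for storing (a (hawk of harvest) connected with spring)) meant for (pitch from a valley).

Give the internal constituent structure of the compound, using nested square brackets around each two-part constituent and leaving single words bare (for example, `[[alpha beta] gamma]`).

[[valley pitch] [[spring [harvest hawk]] wheel]]

The outermost head in the paraphrase is "wheel" (specifically "spring harvest hawk wheel"), modified by "valley pitch".
Within "valley pitch", the head is "pitch" and the modifier is "valley".
Within "spring harvest hawk wheel", the head is "wheel" and the modifier is "spring harvest hawk".
Within "spring harvest hawk", the head is "hawk" (specifically "harvest hawk") and the modifier is "spring".
Within "harvest hawk", the head is "hawk" and the modifier is "harvest".
Assembled: [[valley pitch] [[spring [harvest hawk]] wheel]].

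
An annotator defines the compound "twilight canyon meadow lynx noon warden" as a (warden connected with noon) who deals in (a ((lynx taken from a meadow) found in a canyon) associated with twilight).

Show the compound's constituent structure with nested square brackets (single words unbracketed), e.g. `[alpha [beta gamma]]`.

Overall it is a kind of warden (specifically "noon warden"); the modifier is "twilight canyon meadow lynx".
Inside "twilight canyon meadow lynx": head "lynx" (specifically "canyon meadow lynx"), modifier "twilight".
Inside "canyon meadow lynx": head "lynx" (specifically "meadow lynx"), modifier "canyon".
Inside "meadow lynx": head "lynx", modifier "meadow".
Inside "noon warden": head "warden", modifier "noon".
So the structure is [[twilight [canyon [meadow lynx]]] [noon warden]].

[[twilight [canyon [meadow lynx]]] [noon warden]]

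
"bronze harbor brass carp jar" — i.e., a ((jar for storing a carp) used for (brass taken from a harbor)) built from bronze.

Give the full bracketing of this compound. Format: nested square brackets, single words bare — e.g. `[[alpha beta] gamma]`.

Whole compound: head "jar" (specifically "harbor brass carp jar"), modifier "bronze".
"harbor brass carp jar" → head "jar" (specifically "carp jar"), modifier "harbor brass".
"harbor brass" → head "brass", modifier "harbor".
"carp jar" → head "jar", modifier "carp".
Putting it together: [bronze [[harbor brass] [carp jar]]].

[bronze [[harbor brass] [carp jar]]]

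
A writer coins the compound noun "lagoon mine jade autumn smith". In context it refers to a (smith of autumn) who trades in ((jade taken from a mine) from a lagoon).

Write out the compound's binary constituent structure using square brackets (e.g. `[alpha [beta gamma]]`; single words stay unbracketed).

[[lagoon [mine jade]] [autumn smith]]

Whole compound: head "smith" (specifically "autumn smith"), modifier "lagoon mine jade".
Inside "lagoon mine jade": head "jade" (specifically "mine jade"), modifier "lagoon".
Inside "mine jade": head "jade", modifier "mine".
Inside "autumn smith": head "smith", modifier "autumn".
Assembled: [[lagoon [mine jade]] [autumn smith]].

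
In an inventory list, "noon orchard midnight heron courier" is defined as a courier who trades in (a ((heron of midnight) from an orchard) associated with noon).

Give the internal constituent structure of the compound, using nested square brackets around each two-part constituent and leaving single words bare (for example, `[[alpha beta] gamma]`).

[[noon [orchard [midnight heron]]] courier]

At the top level: head "courier"; modifier "noon orchard midnight heron".
Within "noon orchard midnight heron", the head is "heron" (specifically "orchard midnight heron") and the modifier is "noon".
Within "orchard midnight heron", the head is "heron" (specifically "midnight heron") and the modifier is "orchard".
Within "midnight heron", the head is "heron" and the modifier is "midnight".
Assembled: [[noon [orchard [midnight heron]]] courier].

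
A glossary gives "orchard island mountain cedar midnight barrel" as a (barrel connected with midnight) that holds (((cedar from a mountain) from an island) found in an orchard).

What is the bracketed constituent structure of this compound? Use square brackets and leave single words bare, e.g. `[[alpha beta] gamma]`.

Whole compound: head "barrel" (specifically "midnight barrel"), modifier "orchard island mountain cedar".
Inside "orchard island mountain cedar": head "cedar" (specifically "island mountain cedar"), modifier "orchard".
Inside "island mountain cedar": head "cedar" (specifically "mountain cedar"), modifier "island".
Inside "mountain cedar": head "cedar", modifier "mountain".
Inside "midnight barrel": head "barrel", modifier "midnight".
Putting it together: [[orchard [island [mountain cedar]]] [midnight barrel]].

[[orchard [island [mountain cedar]]] [midnight barrel]]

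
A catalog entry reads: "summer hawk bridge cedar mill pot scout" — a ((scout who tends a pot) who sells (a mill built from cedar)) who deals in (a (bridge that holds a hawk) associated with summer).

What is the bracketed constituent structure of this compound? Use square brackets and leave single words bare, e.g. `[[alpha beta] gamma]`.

[[summer [hawk bridge]] [[cedar mill] [pot scout]]]

At the top level: head "scout" (specifically "cedar mill pot scout"); modifier "summer hawk bridge".
Inside "summer hawk bridge": head "bridge" (specifically "hawk bridge"), modifier "summer".
Inside "hawk bridge": head "bridge", modifier "hawk".
Inside "cedar mill pot scout": head "scout" (specifically "pot scout"), modifier "cedar mill".
Inside "cedar mill": head "mill", modifier "cedar".
Inside "pot scout": head "scout", modifier "pot".
Putting it together: [[summer [hawk bridge]] [[cedar mill] [pot scout]]].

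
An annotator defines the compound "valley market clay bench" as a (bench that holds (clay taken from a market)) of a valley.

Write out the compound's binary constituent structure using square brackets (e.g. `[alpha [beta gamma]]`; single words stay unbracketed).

Whole compound: head "bench" (specifically "market clay bench"), modifier "valley".
"market clay bench" → head "bench", modifier "market clay".
"market clay" → head "clay", modifier "market".
Putting it together: [valley [[market clay] bench]].

[valley [[market clay] bench]]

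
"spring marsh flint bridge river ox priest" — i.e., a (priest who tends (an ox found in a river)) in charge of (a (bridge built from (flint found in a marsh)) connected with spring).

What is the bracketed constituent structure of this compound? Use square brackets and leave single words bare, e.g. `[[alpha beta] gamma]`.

Overall it is a kind of priest (specifically "river ox priest"); the modifier is "spring marsh flint bridge".
Within "spring marsh flint bridge", the head is "bridge" (specifically "marsh flint bridge") and the modifier is "spring".
Within "marsh flint bridge", the head is "bridge" and the modifier is "marsh flint".
Within "marsh flint", the head is "flint" and the modifier is "marsh".
Within "river ox priest", the head is "priest" and the modifier is "river ox".
Within "river ox", the head is "ox" and the modifier is "river".
Assembled: [[spring [[marsh flint] bridge]] [[river ox] priest]].

[[spring [[marsh flint] bridge]] [[river ox] priest]]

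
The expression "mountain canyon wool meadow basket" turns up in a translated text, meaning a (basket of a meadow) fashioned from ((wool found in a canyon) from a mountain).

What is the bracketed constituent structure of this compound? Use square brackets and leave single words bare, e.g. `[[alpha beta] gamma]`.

At the top level: head "basket" (specifically "meadow basket"); modifier "mountain canyon wool".
"mountain canyon wool" → head "wool" (specifically "canyon wool"), modifier "mountain".
"canyon wool" → head "wool", modifier "canyon".
"meadow basket" → head "basket", modifier "meadow".
Putting it together: [[mountain [canyon wool]] [meadow basket]].

[[mountain [canyon wool]] [meadow basket]]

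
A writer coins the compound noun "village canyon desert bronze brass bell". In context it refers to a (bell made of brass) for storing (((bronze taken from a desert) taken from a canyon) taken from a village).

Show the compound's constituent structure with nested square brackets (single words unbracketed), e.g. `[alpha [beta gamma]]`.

Overall it is a kind of bell (specifically "brass bell"); the modifier is "village canyon desert bronze".
Inside "village canyon desert bronze": head "bronze" (specifically "canyon desert bronze"), modifier "village".
Inside "canyon desert bronze": head "bronze" (specifically "desert bronze"), modifier "canyon".
Inside "desert bronze": head "bronze", modifier "desert".
Inside "brass bell": head "bell", modifier "brass".
Putting it together: [[village [canyon [desert bronze]]] [brass bell]].

[[village [canyon [desert bronze]]] [brass bell]]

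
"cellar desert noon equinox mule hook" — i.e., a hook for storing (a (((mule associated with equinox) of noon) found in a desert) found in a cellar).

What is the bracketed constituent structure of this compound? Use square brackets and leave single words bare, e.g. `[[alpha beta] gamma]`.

Overall it is a kind of hook; the modifier is "cellar desert noon equinox mule".
Inside "cellar desert noon equinox mule": head "mule" (specifically "desert noon equinox mule"), modifier "cellar".
Inside "desert noon equinox mule": head "mule" (specifically "noon equinox mule"), modifier "desert".
Inside "noon equinox mule": head "mule" (specifically "equinox mule"), modifier "noon".
Inside "equinox mule": head "mule", modifier "equinox".
Putting it together: [[cellar [desert [noon [equinox mule]]]] hook].

[[cellar [desert [noon [equinox mule]]]] hook]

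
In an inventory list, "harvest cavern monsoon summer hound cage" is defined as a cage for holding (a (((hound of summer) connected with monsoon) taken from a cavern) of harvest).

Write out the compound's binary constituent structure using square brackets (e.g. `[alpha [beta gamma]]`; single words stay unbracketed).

The outermost head in the paraphrase is "cage", modified by "harvest cavern monsoon summer hound".
Within "harvest cavern monsoon summer hound", the head is "hound" (specifically "cavern monsoon summer hound") and the modifier is "harvest".
Within "cavern monsoon summer hound", the head is "hound" (specifically "monsoon summer hound") and the modifier is "cavern".
Within "monsoon summer hound", the head is "hound" (specifically "summer hound") and the modifier is "monsoon".
Within "summer hound", the head is "hound" and the modifier is "summer".
Putting it together: [[harvest [cavern [monsoon [summer hound]]]] cage].

[[harvest [cavern [monsoon [summer hound]]]] cage]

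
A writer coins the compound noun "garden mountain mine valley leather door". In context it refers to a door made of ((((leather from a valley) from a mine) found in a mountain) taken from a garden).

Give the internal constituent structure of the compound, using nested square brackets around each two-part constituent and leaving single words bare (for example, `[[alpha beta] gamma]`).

At the top level: head "door"; modifier "garden mountain mine valley leather".
Inside "garden mountain mine valley leather": head "leather" (specifically "mountain mine valley leather"), modifier "garden".
Inside "mountain mine valley leather": head "leather" (specifically "mine valley leather"), modifier "mountain".
Inside "mine valley leather": head "leather" (specifically "valley leather"), modifier "mine".
Inside "valley leather": head "leather", modifier "valley".
Putting it together: [[garden [mountain [mine [valley leather]]]] door].

[[garden [mountain [mine [valley leather]]]] door]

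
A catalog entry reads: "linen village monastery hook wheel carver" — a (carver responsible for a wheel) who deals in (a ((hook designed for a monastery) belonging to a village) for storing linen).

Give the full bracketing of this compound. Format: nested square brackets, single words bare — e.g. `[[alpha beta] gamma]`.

[[linen [village [monastery hook]]] [wheel carver]]

Whole compound: head "carver" (specifically "wheel carver"), modifier "linen village monastery hook".
Inside "linen village monastery hook": head "hook" (specifically "village monastery hook"), modifier "linen".
Inside "village monastery hook": head "hook" (specifically "monastery hook"), modifier "village".
Inside "monastery hook": head "hook", modifier "monastery".
Inside "wheel carver": head "carver", modifier "wheel".
So the structure is [[linen [village [monastery hook]]] [wheel carver]].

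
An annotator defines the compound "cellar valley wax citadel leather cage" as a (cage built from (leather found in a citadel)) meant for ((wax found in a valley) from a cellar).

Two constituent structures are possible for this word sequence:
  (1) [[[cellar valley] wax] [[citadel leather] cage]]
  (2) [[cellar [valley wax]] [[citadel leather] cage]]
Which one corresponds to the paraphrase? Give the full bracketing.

[[cellar [valley wax]] [[citadel leather] cage]]

The paraphrase's head is the "cage" part ("citadel leather cage"); its modifier is "cellar valley wax".
That top-level split, carried through the inner groups, gives [[cellar [valley wax]] [[citadel leather] cage]].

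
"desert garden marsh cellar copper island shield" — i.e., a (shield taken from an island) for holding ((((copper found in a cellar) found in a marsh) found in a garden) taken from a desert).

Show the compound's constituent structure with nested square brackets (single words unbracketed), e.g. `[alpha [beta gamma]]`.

[[desert [garden [marsh [cellar copper]]]] [island shield]]

The outermost head in the paraphrase is "shield" (specifically "island shield"), modified by "desert garden marsh cellar copper".
"desert garden marsh cellar copper" → head "copper" (specifically "garden marsh cellar copper"), modifier "desert".
"garden marsh cellar copper" → head "copper" (specifically "marsh cellar copper"), modifier "garden".
"marsh cellar copper" → head "copper" (specifically "cellar copper"), modifier "marsh".
"cellar copper" → head "copper", modifier "cellar".
"island shield" → head "shield", modifier "island".
Putting it together: [[desert [garden [marsh [cellar copper]]]] [island shield]].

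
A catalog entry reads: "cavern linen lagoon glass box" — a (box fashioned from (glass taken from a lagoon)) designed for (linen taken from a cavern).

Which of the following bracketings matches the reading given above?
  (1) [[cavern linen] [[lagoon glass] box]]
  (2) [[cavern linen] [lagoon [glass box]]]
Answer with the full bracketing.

The paraphrase's head is the "box" part ("lagoon glass box"); its modifier is "cavern linen".
That top-level split, carried through the inner groups, gives [[cavern linen] [[lagoon glass] box]].

[[cavern linen] [[lagoon glass] box]]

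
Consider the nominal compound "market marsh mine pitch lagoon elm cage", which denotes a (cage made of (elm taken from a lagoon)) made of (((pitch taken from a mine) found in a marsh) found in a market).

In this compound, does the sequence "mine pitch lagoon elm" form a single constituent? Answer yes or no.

The top-level split is [market marsh mine pitch] [lagoon elm cage]; the full structure is [[market [marsh [mine pitch]]] [[lagoon elm] cage]].
"mine pitch lagoon elm" straddles a constituent boundary, so it is not a single unit.

no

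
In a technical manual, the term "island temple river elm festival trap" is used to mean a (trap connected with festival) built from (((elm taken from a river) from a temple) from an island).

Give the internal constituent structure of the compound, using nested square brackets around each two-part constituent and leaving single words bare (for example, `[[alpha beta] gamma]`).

Overall it is a kind of trap (specifically "festival trap"); the modifier is "island temple river elm".
"island temple river elm" → head "elm" (specifically "temple river elm"), modifier "island".
"temple river elm" → head "elm" (specifically "river elm"), modifier "temple".
"river elm" → head "elm", modifier "river".
"festival trap" → head "trap", modifier "festival".
Putting it together: [[island [temple [river elm]]] [festival trap]].

[[island [temple [river elm]]] [festival trap]]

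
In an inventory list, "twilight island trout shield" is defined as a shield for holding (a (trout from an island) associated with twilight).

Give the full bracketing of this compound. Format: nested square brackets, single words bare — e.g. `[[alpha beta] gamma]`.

The outermost head in the paraphrase is "shield", modified by "twilight island trout".
Within "twilight island trout", the head is "trout" (specifically "island trout") and the modifier is "twilight".
Within "island trout", the head is "trout" and the modifier is "island".
Assembled: [[twilight [island trout]] shield].

[[twilight [island trout]] shield]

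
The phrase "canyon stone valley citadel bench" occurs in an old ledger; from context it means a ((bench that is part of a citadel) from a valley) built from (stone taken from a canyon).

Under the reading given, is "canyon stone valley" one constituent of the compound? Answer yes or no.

no

The top-level split is [canyon stone] [valley citadel bench]; the full structure is [[canyon stone] [valley [citadel bench]]].
"canyon stone valley" straddles a constituent boundary, so it is not a single unit.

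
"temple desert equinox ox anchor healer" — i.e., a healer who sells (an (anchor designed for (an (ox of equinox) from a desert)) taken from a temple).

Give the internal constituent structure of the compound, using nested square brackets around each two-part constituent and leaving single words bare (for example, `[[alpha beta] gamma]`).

[[temple [[desert [equinox ox]] anchor]] healer]

Overall it is a kind of healer; the modifier is "temple desert equinox ox anchor".
"temple desert equinox ox anchor" → head "anchor" (specifically "desert equinox ox anchor"), modifier "temple".
"desert equinox ox anchor" → head "anchor", modifier "desert equinox ox".
"desert equinox ox" → head "ox" (specifically "equinox ox"), modifier "desert".
"equinox ox" → head "ox", modifier "equinox".
So the structure is [[temple [[desert [equinox ox]] anchor]] healer].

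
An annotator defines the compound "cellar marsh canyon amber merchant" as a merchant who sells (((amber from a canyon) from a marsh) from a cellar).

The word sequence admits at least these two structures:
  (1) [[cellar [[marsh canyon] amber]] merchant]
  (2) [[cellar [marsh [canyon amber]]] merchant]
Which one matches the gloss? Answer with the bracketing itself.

The paraphrase's head is the "merchant" part ("merchant"); its modifier is "cellar marsh canyon amber".
That top-level split, carried through the inner groups, gives [[cellar [marsh [canyon amber]]] merchant].

[[cellar [marsh [canyon amber]]] merchant]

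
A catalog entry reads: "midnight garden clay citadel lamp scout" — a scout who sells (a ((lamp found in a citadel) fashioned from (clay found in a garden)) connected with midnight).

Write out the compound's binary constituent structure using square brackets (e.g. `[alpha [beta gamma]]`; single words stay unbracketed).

Overall it is a kind of scout; the modifier is "midnight garden clay citadel lamp".
Inside "midnight garden clay citadel lamp": head "lamp" (specifically "garden clay citadel lamp"), modifier "midnight".
Inside "garden clay citadel lamp": head "lamp" (specifically "citadel lamp"), modifier "garden clay".
Inside "garden clay": head "clay", modifier "garden".
Inside "citadel lamp": head "lamp", modifier "citadel".
So the structure is [[midnight [[garden clay] [citadel lamp]]] scout].

[[midnight [[garden clay] [citadel lamp]]] scout]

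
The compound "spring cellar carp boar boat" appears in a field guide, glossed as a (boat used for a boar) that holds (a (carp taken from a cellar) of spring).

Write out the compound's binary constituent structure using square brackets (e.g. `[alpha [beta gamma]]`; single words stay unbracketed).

[[spring [cellar carp]] [boar boat]]

Overall it is a kind of boat (specifically "boar boat"); the modifier is "spring cellar carp".
"spring cellar carp" → head "carp" (specifically "cellar carp"), modifier "spring".
"cellar carp" → head "carp", modifier "cellar".
"boar boat" → head "boat", modifier "boar".
Putting it together: [[spring [cellar carp]] [boar boat]].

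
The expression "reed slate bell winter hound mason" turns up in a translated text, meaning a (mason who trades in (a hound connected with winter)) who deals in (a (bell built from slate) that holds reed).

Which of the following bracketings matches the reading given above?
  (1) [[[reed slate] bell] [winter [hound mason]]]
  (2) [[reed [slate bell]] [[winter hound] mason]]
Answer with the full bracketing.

[[reed [slate bell]] [[winter hound] mason]]

The paraphrase's head is the "mason" part ("winter hound mason"); its modifier is "reed slate bell".
That top-level split, carried through the inner groups, gives [[reed [slate bell]] [[winter hound] mason]].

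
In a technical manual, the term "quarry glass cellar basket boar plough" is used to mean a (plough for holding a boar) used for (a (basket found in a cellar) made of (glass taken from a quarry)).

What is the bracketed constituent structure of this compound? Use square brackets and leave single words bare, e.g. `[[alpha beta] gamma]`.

Whole compound: head "plough" (specifically "boar plough"), modifier "quarry glass cellar basket".
Inside "quarry glass cellar basket": head "basket" (specifically "cellar basket"), modifier "quarry glass".
Inside "quarry glass": head "glass", modifier "quarry".
Inside "cellar basket": head "basket", modifier "cellar".
Inside "boar plough": head "plough", modifier "boar".
So the structure is [[[quarry glass] [cellar basket]] [boar plough]].

[[[quarry glass] [cellar basket]] [boar plough]]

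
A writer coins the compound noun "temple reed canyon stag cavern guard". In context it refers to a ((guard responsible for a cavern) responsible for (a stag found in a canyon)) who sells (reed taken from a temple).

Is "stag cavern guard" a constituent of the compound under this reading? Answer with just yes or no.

no

The top-level split is [temple reed] [canyon stag cavern guard]; the full structure is [[temple reed] [[canyon stag] [cavern guard]]].
"stag cavern guard" straddles a constituent boundary, so it is not a single unit.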